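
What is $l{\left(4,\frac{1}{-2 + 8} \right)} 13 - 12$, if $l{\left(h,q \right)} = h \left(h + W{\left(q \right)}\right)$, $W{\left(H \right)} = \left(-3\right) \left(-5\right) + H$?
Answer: $\frac{2954}{3} \approx 984.67$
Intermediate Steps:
$W{\left(H \right)} = 15 + H$
$l{\left(h,q \right)} = h \left(15 + h + q\right)$ ($l{\left(h,q \right)} = h \left(h + \left(15 + q\right)\right) = h \left(15 + h + q\right)$)
$l{\left(4,\frac{1}{-2 + 8} \right)} 13 - 12 = 4 \left(15 + 4 + \frac{1}{-2 + 8}\right) 13 - 12 = 4 \left(15 + 4 + \frac{1}{6}\right) 13 - 12 = 4 \cdot \frac{115}{6} \cdot 13 - 12 = \frac{230}{3} \cdot 13 - 12 = \frac{2990}{3} - 12 = \frac{2954}{3}$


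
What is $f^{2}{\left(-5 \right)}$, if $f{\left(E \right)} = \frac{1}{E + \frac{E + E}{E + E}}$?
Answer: $\frac{1}{16} \approx 0.0625$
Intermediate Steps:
$f{\left(E \right)} = \frac{1}{1 + E}$ ($f{\left(E \right)} = \frac{1}{E + \frac{2 E}{2 E}} = \frac{1}{E + 2 E \frac{1}{2 E}} = \frac{1}{E + 1} = \frac{1}{1 + E}$)
$f^{2}{\left(-5 \right)} = \left(\frac{1}{1 - 5}\right)^{2} = \left(\frac{1}{-4}\right)^{2} = \left(- \frac{1}{4}\right)^{2} = \frac{1}{16}$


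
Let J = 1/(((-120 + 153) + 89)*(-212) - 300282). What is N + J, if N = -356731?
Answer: -116346388727/326146 ≈ -3.5673e+5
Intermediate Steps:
J = -1/326146 (J = 1/((33 + 89)*(-212) - 300282) = 1/(122*(-212) - 300282) = 1/(-25864 - 300282) = 1/(-326146) = -1/326146 ≈ -3.0661e-6)
N + J = -356731 - 1/326146 = -116346388727/326146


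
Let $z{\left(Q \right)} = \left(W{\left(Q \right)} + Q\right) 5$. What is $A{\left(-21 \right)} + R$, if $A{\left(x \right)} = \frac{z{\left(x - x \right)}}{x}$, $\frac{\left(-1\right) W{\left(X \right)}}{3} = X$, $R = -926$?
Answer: $-926$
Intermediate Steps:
$W{\left(X \right)} = - 3 X$
$z{\left(Q \right)} = - 10 Q$ ($z{\left(Q \right)} = \left(- 3 Q + Q\right) 5 = - 2 Q 5 = - 10 Q$)
$A{\left(x \right)} = 0$ ($A{\left(x \right)} = \frac{\left(-10\right) \left(x - x\right)}{x} = \frac{\left(-10\right) 0}{x} = \frac{0}{x} = 0$)
$A{\left(-21 \right)} + R = 0 - 926 = -926$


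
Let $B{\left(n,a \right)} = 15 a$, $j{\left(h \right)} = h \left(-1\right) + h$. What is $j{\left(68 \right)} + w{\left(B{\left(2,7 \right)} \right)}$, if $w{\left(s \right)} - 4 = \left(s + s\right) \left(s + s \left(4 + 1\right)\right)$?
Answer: $132304$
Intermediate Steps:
$j{\left(h \right)} = 0$ ($j{\left(h \right)} = - h + h = 0$)
$w{\left(s \right)} = 4 + 12 s^{2}$ ($w{\left(s \right)} = 4 + \left(s + s\right) \left(s + s \left(4 + 1\right)\right) = 4 + 2 s \left(s + s 5\right) = 4 + 2 s \left(s + 5 s\right) = 4 + 2 s 6 s = 4 + 12 s^{2}$)
$j{\left(68 \right)} + w{\left(B{\left(2,7 \right)} \right)} = 0 + \left(4 + 12 \left(15 \cdot 7\right)^{2}\right) = 0 + \left(4 + 12 \cdot 105^{2}\right) = 0 + \left(4 + 12 \cdot 11025\right) = 0 + \left(4 + 132300\right) = 0 + 132304 = 132304$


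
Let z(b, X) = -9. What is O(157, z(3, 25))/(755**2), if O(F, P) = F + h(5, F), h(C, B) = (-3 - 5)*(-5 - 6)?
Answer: 49/114005 ≈ 0.00042981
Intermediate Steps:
h(C, B) = 88 (h(C, B) = -8*(-11) = 88)
O(F, P) = 88 + F (O(F, P) = F + 88 = 88 + F)
O(157, z(3, 25))/(755**2) = (88 + 157)/(755**2) = 245/570025 = 245*(1/570025) = 49/114005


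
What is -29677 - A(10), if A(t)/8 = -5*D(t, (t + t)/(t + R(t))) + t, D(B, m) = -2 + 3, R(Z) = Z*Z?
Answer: -29717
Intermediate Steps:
R(Z) = Z²
D(B, m) = 1
A(t) = -40 + 8*t (A(t) = 8*(-5*1 + t) = 8*(-5 + t) = -40 + 8*t)
-29677 - A(10) = -29677 - (-40 + 8*10) = -29677 - (-40 + 80) = -29677 - 1*40 = -29677 - 40 = -29717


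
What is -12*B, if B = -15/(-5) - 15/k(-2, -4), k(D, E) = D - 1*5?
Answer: -432/7 ≈ -61.714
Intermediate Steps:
k(D, E) = -5 + D (k(D, E) = D - 5 = -5 + D)
B = 36/7 (B = -15/(-5) - 15/(-5 - 2) = -15*(-1/5) - 15/(-7) = 3 - 15*(-1/7) = 3 + 15/7 = 36/7 ≈ 5.1429)
-12*B = -12*36/7 = -432/7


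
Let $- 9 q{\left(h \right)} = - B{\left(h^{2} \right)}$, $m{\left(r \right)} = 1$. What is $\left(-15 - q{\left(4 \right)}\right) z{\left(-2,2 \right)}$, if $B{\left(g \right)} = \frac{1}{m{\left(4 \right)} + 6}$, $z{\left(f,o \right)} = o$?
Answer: $- \frac{1892}{63} \approx -30.032$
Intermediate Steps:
$B{\left(g \right)} = \frac{1}{7}$ ($B{\left(g \right)} = \frac{1}{1 + 6} = \frac{1}{7}$)
$q{\left(h \right)} = \frac{1}{63}$ ($q{\left(h \right)} = - \frac{\left(-1\right) \frac{1}{7}}{9} = \left(- \frac{1}{9}\right) \left(- \frac{1}{7}\right) = \frac{1}{63}$)
$\left(-15 - q{\left(4 \right)}\right) z{\left(-2,2 \right)} = \left(-15 - \frac{1}{63}\right) 2 = \left(- \frac{946}{63}\right) 2 = - \frac{1892}{63}$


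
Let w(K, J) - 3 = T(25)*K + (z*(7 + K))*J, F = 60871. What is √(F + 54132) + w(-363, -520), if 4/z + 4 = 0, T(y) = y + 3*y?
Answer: -221417 + 7*√2347 ≈ -2.2108e+5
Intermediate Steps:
T(y) = 4*y
z = -1 (z = 4/(-4 + 0) = 4/(-4) = 4*(-¼) = -1)
w(K, J) = 3 + 100*K + J*(-7 - K) (w(K, J) = 3 + ((4*25)*K + (-(7 + K))*J) = 3 + (100*K + (-7 - K)*J) = 3 + (100*K + J*(-7 - K)) = 3 + 100*K + J*(-7 - K))
√(F + 54132) + w(-363, -520) = √(60871 + 54132) + (3 - 7*(-520) + 100*(-363) - 1*(-520)*(-363)) = √115003 + (3 + 3640 - 36300 - 188760) = 7*√2347 - 221417 = -221417 + 7*√2347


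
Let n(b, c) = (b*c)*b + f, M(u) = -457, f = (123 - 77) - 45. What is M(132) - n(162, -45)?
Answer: 1180522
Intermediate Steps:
f = 1 (f = 46 - 45 = 1)
n(b, c) = 1 + c*b² (n(b, c) = (b*c)*b + 1 = c*b² + 1 = 1 + c*b²)
M(132) - n(162, -45) = -457 - (1 - 45*162²) = -457 - (1 - 45*26244) = -457 - (1 - 1180980) = -457 - 1*(-1180979) = -457 + 1180979 = 1180522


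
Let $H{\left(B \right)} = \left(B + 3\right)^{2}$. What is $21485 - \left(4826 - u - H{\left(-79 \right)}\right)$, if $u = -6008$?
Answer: $16427$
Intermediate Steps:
$H{\left(B \right)} = \left(3 + B\right)^{2}$
$21485 - \left(4826 - u - H{\left(-79 \right)}\right) = 21485 - \left(10834 - \left(3 - 79\right)^{2}\right) = 21485 - \left(10834 - 5776\right) = 21485 + \left(\left(5776 - 6008\right) - 4826\right) = 21485 - 5058 = 16427$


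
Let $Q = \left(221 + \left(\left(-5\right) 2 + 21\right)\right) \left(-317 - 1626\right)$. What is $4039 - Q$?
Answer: $454815$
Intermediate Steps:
$Q = -450776$ ($Q = \left(221 + \left(-10 + 21\right)\right) \left(-1943\right) = \left(221 + 11\right) \left(-1943\right) = 232 \left(-1943\right) = -450776$)
$4039 - Q = 4039 - -450776 = 4039 + 450776 = 454815$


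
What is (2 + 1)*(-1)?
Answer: -3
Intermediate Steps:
(2 + 1)*(-1) = 3*(-1) = -3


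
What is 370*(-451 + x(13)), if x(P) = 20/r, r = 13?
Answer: -2161910/13 ≈ -1.6630e+5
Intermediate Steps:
x(P) = 20/13
370*(-451 + x(13)) = 370*(-451 + 20/13) = 370*(-5843/13) = -2161910/13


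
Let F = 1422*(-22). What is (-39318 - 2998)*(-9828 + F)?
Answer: 1739695392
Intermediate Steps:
F = -31284
(-39318 - 2998)*(-9828 + F) = (-39318 - 2998)*(-9828 - 31284) = -42316*(-41112) = 1739695392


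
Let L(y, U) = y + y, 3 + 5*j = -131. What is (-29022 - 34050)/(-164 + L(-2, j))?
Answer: 2628/7 ≈ 375.43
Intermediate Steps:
j = -134/5 (j = -⅗ + (⅕)*(-131) = -⅗ - 131/5 = -134/5 ≈ -26.800)
L(y, U) = 2*y
(-29022 - 34050)/(-164 + L(-2, j)) = (-29022 - 34050)/(-164 + 2*(-2)) = -63072/(-164 - 4) = -63072/(-168) = -63072*(-1/168) = 2628/7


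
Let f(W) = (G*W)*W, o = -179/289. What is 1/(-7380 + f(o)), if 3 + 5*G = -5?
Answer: -417605/3082181228 ≈ -0.00013549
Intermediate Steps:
G = -8/5 (G = -⅗ + (⅕)*(-5) = -⅗ - 1 = -8/5 ≈ -1.6000)
o = -179/289 (o = -179*1/289 = -179/289 ≈ -0.61938)
f(W) = -8*W²/5 (f(W) = (-8*W/5)*W = -8*W²/5)
1/(-7380 + f(o)) = 1/(-7380 - 8*(-179/289)²/5) = 1/(-7380 - 8/5*32041/83521) = 1/(-7380 - 256328/417605) = 1/(-3082181228/417605) = -417605/3082181228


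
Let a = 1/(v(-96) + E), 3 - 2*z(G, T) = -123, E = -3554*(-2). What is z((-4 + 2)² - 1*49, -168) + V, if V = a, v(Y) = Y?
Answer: 441757/7012 ≈ 63.000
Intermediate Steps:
E = 7108
z(G, T) = 63 (z(G, T) = 3/2 - ½*(-123) = 3/2 + 123/2 = 63)
a = 1/7012 (a = 1/(-96 + 7108) = 1/7012 ≈ 0.00014261)
V = 1/7012 ≈ 0.00014261
z((-4 + 2)² - 1*49, -168) + V = 63 + 1/7012 = 441757/7012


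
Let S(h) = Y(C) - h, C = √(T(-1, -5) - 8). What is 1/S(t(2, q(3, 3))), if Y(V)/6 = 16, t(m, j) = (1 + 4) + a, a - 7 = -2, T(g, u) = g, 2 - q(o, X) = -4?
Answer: 1/86 ≈ 0.011628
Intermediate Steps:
q(o, X) = 6 (q(o, X) = 2 - 1*(-4) = 2 + 4 = 6)
a = 5 (a = 7 - 2 = 5)
t(m, j) = 10 (t(m, j) = (1 + 4) + 5 = 5 + 5 = 10)
C = 3*I (C = √(-1 - 8) = √(-9) = 3*I ≈ 3.0*I)
Y(V) = 96 (Y(V) = 6*16 = 96)
S(h) = 96 - h
1/S(t(2, q(3, 3))) = 1/(96 - 1*10) = 1/(96 - 10) = 1/86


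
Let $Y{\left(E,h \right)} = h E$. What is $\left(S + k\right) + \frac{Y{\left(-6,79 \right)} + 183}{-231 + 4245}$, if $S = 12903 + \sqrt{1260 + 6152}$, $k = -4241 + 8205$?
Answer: $\frac{22567949}{1338} + 2 \sqrt{1853} \approx 16953.0$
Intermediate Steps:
$k = 3964$
$Y{\left(E,h \right)} = E h$
$S = 12903 + 2 \sqrt{1853}$ ($S = 12903 + \sqrt{7412} = 12903 + 2 \sqrt{1853} \approx 12989.0$)
$\left(S + k\right) + \frac{Y{\left(-6,79 \right)} + 183}{-231 + 4245} = \left(\left(12903 + 2 \sqrt{1853}\right) + 3964\right) + \frac{\left(-6\right) 79 + 183}{-231 + 4245} = \left(16867 + 2 \sqrt{1853}\right) + \frac{-474 + 183}{4014} = \left(16867 + 2 \sqrt{1853}\right) - \frac{97}{1338} = \frac{22567949}{1338} + 2 \sqrt{1853}$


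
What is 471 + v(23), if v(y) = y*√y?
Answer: 471 + 23*√23 ≈ 581.30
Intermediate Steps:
v(y) = y^(3/2)
471 + v(23) = 471 + 23^(3/2) = 471 + 23*√23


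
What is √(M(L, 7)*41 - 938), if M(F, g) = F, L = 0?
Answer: I*√938 ≈ 30.627*I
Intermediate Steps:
√(M(L, 7)*41 - 938) = √(0*41 - 938) = √(0 - 938) = √(-938) = I*√938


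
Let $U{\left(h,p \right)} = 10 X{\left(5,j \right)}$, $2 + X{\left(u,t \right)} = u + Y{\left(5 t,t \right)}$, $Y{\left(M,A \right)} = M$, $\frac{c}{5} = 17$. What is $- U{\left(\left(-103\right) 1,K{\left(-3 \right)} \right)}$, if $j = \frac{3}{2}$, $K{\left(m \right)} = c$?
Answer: $-105$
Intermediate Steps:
$c = 85$ ($c = 5 \cdot 17 = 85$)
$K{\left(m \right)} = 85$
$j = \frac{3}{2}$ ($j = 3 \cdot \frac{1}{2} = \frac{3}{2} \approx 1.5$)
$X{\left(u,t \right)} = -2 + u + 5 t$ ($X{\left(u,t \right)} = -2 + \left(u + 5 t\right) = -2 + u + 5 t$)
$U{\left(h,p \right)} = 105$ ($U{\left(h,p \right)} = 10 \left(-2 + 5 + 5 \cdot \frac{3}{2}\right) = 10 \left(-2 + 5 + \frac{15}{2}\right) = 10 \cdot \frac{21}{2} = 105$)
$- U{\left(\left(-103\right) 1,K{\left(-3 \right)} \right)} = \left(-1\right) 105 = -105$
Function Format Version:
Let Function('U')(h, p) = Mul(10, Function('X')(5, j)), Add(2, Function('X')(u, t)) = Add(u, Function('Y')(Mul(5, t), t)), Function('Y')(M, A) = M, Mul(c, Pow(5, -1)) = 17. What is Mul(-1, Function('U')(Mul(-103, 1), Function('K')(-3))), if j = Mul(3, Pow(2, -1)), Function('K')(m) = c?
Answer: -105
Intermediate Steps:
c = 85 (c = Mul(5, 17) = 85)
Function('K')(m) = 85
j = Rational(3, 2) (j = Mul(3, Rational(1, 2)) = Rational(3, 2) ≈ 1.5000)
Function('X')(u, t) = Add(-2, u, Mul(5, t)) (Function('X')(u, t) = Add(-2, Add(u, Mul(5, t))) = Add(-2, u, Mul(5, t)))
Function('U')(h, p) = 105 (Function('U')(h, p) = Mul(10, Add(-2, 5, Mul(5, Rational(3, 2)))) = Mul(10, Add(-2, 5, Rational(15, 2))) = Mul(10, Rational(21, 2)) = 105)
Mul(-1, Function('U')(Mul(-103, 1), Function('K')(-3))) = Mul(-1, 105) = -105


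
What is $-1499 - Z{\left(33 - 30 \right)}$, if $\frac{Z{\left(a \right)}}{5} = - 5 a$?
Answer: $-1424$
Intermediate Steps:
$Z{\left(a \right)} = - 25 a$ ($Z{\left(a \right)} = 5 \left(- 5 a\right) = - 25 a$)
$-1499 - Z{\left(33 - 30 \right)} = -1499 - - 25 \left(33 - 30\right) = -1499 - \left(-25\right) 3 = -1499 - -75 = -1499 + 75 = -1424$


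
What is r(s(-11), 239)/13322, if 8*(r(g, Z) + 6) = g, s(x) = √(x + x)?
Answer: -3/6661 + I*√22/106576 ≈ -0.00045038 + 4.401e-5*I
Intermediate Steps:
s(x) = √2*√x (s(x) = √(2*x) = √2*√x)
r(g, Z) = -6 + g/8
r(s(-11), 239)/13322 = (-6 + (√2*√(-11))/8)/13322 = (-6 + (√2*(I*√11))/8)*(1/13322) = (-6 + (I*√22)/8)*(1/13322) = (-6 + I*√22/8)*(1/13322) = -3/6661 + I*√22/106576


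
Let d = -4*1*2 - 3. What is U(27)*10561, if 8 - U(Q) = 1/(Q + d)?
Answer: 1341247/16 ≈ 83828.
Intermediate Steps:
d = -11 (d = -4*2 - 3 = -8 - 3 = -11)
U(Q) = 8 - 1/(-11 + Q) (U(Q) = 8 - 1/(Q - 11) = 8 - 1/(-11 + Q))
U(27)*10561 = ((-89 + 8*27)/(-11 + 27))*10561 = ((-89 + 216)/16)*10561 = ((1/16)*127)*10561 = (127/16)*10561 = 1341247/16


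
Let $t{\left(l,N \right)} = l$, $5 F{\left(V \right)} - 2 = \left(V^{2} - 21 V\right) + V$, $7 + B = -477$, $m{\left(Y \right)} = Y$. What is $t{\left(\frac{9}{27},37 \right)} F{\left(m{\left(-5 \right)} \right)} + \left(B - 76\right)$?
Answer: $- \frac{8273}{15} \approx -551.53$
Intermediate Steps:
$B = -484$ ($B = -7 - 477 = -484$)
$F{\left(V \right)} = \frac{2}{5} - 4 V + \frac{V^{2}}{5}$ ($F{\left(V \right)} = \frac{2}{5} + \frac{\left(V^{2} - 21 V\right) + V}{5} = \frac{2}{5} + \frac{V^{2} - 20 V}{5} = \frac{2}{5} + \left(- 4 V + \frac{V^{2}}{5}\right) = \frac{2}{5} - 4 V + \frac{V^{2}}{5}$)
$t{\left(\frac{9}{27},37 \right)} F{\left(m{\left(-5 \right)} \right)} + \left(B - 76\right) = \frac{9}{27} \left(\frac{2}{5} - -20 + \frac{\left(-5\right)^{2}}{5}\right) - 560 = 9 \cdot \frac{1}{27} \left(\frac{2}{5} + 20 + \frac{1}{5} \cdot 25\right) - 560 = \frac{\frac{2}{5} + 20 + 5}{3} - 560 = \frac{1}{3} \cdot \frac{127}{5} - 560 = \frac{127}{15} - 560 = - \frac{8273}{15}$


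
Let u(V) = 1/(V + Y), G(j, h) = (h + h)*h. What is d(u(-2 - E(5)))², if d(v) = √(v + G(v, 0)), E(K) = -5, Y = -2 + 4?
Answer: ⅕ ≈ 0.20000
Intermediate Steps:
Y = 2
G(j, h) = 2*h² (G(j, h) = (2*h)*h = 2*h²)
u(V) = 1/(2 + V) (u(V) = 1/(V + 2) = 1/(2 + V))
d(v) = √v (d(v) = √(v + 2*0²) = √(v + 2*0) = √(v + 0) = √v)
d(u(-2 - E(5)))² = (√(1/(2 + (-2 - 1*(-5)))))² = (√(1/(2 + (-2 + 5))))² = (√(1/(2 + 3)))² = (√(1/5))² = (√(⅕))² = (√5/5)² = ⅕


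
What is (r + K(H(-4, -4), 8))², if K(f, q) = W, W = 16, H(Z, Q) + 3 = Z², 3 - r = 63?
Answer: 1936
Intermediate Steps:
r = -60 (r = 3 - 1*63 = 3 - 63 = -60)
H(Z, Q) = -3 + Z²
K(f, q) = 16
(r + K(H(-4, -4), 8))² = (-60 + 16)² = (-44)² = 1936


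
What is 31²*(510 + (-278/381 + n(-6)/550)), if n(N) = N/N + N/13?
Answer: 1333225539787/2724150 ≈ 4.8941e+5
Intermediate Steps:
n(N) = 1 + N/13 (n(N) = 1 + N*(1/13) = 1 + N/13)
31²*(510 + (-278/381 + n(-6)/550)) = 31²*(510 + (-278/381 + (1 + (1/13)*(-6))/550)) = 961*(510 + (-278*1/381 + (1 - 6/13)*(1/550))) = 961*(510 + (-278/381 + (7/13)*(1/550))) = 961*(510 + (-278/381 + 7/7150)) = 961*(510 - 1985033/2724150) = 961*(1387331467/2724150) = 1333225539787/2724150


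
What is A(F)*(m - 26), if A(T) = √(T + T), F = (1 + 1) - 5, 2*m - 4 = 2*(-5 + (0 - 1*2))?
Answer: -31*I*√6 ≈ -75.934*I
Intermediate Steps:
m = -5 (m = 2 + (2*(-5 + (0 - 1*2)))/2 = 2 + (2*(-5 + (0 - 2)))/2 = 2 + (2*(-5 - 2))/2 = 2 + (2*(-7))/2 = 2 + (½)*(-14) = 2 - 7 = -5)
F = -3 (F = 2 - 5 = -3)
A(T) = √2*√T (A(T) = √(2*T) = √2*√T)
A(F)*(m - 26) = (√2*√(-3))*(-5 - 26) = (√2*(I*√3))*(-31) = (I*√6)*(-31) = -31*I*√6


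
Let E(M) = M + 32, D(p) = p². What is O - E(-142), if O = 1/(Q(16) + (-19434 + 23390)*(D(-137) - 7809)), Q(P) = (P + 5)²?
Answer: 4769402111/43358201 ≈ 110.00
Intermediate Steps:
Q(P) = (5 + P)²
O = 1/43358201 (O = 1/((5 + 16)² + (-19434 + 23390)*((-137)² - 7809)) = 1/(21² + 3956*(18769 - 7809)) = 1/(441 + 3956*10960) = 1/(441 + 43357760) = 1/43358201 ≈ 2.3064e-8)
E(M) = 32 + M
O - E(-142) = 1/43358201 - (32 - 142) = 1/43358201 - 1*(-110) = 1/43358201 + 110 = 4769402111/43358201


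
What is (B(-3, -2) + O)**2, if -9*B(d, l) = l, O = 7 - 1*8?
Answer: 49/81 ≈ 0.60494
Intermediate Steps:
O = -1 (O = 7 - 8 = -1)
B(d, l) = -l/9
(B(-3, -2) + O)**2 = (-1/9*(-2) - 1)**2 = (2/9 - 1)**2 = (-7/9)**2 = 49/81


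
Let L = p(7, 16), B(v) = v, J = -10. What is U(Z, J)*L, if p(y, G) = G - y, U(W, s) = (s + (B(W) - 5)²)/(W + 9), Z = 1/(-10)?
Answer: 14409/890 ≈ 16.190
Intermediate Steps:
Z = -⅒ ≈ -0.10000
U(W, s) = (s + (-5 + W)²)/(9 + W) (U(W, s) = (s + (W - 5)²)/(W + 9) = (s + (-5 + W)²)/(9 + W))
L = 9 (L = 16 - 1*7 = 16 - 7 = 9)
U(Z, J)*L = ((-10 + (-5 - ⅒)²)/(9 - ⅒))*9 = ((-10 + (-51/10)²)/(89/10))*9 = (10*(-10 + 2601/100)/89)*9 = ((10/89)*(1601/100))*9 = (1601/890)*9 = 14409/890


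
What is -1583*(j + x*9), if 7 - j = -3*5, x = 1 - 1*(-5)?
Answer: -120308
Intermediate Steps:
x = 6 (x = 1 + 5 = 6)
j = 22 (j = 7 - (-3)*5 = 7 - 1*(-15) = 7 + 15 = 22)
-1583*(j + x*9) = -1583*(22 + 6*9) = -1583*(22 + 54) = -1583*76 = -120308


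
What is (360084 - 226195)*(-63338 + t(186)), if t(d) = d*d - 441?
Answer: -3907282687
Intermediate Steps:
t(d) = -441 + d**2 (t(d) = d**2 - 441 = -441 + d**2)
(360084 - 226195)*(-63338 + t(186)) = (360084 - 226195)*(-63338 + (-441 + 186**2)) = 133889*(-63338 + (-441 + 34596)) = 133889*(-63338 + 34155) = 133889*(-29183) = -3907282687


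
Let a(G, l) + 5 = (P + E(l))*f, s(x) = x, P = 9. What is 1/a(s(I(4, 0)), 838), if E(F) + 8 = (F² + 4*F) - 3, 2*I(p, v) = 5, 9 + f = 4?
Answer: -1/3527975 ≈ -2.8345e-7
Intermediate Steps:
f = -5 (f = -9 + 4 = -5)
I(p, v) = 5/2 (I(p, v) = (½)*5 = 5/2)
E(F) = -11 + F² + 4*F (E(F) = -8 + ((F² + 4*F) - 3) = -8 + (-3 + F² + 4*F) = -11 + F² + 4*F)
a(G, l) = 5 - 20*l - 5*l² (a(G, l) = -5 + (9 + (-11 + l² + 4*l))*(-5) = -5 + (-2 + l² + 4*l)*(-5) = -5 + (10 - 20*l - 5*l²) = 5 - 20*l - 5*l²)
1/a(s(I(4, 0)), 838) = 1/(5 - 20*838 - 5*838²) = 1/(5 - 16760 - 5*702244) = 1/(5 - 16760 - 3511220) = 1/(-3527975) = -1/3527975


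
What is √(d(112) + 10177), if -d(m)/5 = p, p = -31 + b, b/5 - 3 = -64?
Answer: √11857 ≈ 108.89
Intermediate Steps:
b = -305 (b = 15 + 5*(-64) = 15 - 320 = -305)
p = -336 (p = -31 - 305 = -336)
d(m) = 1680 (d(m) = -5*(-336) = 1680)
√(d(112) + 10177) = √(1680 + 10177) = √11857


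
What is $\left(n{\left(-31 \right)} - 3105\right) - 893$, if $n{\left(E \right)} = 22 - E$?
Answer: $-3945$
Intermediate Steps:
$\left(n{\left(-31 \right)} - 3105\right) - 893 = \left(\left(22 - -31\right) - 3105\right) - 893 = \left(\left(22 + 31\right) - 3105\right) - 893 = \left(53 - 3105\right) - 893 = -3052 - 893 = -3945$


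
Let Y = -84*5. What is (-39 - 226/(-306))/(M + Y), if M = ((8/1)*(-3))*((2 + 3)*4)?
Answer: 2927/68850 ≈ 0.042513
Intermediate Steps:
Y = -420
M = -480 (M = ((8*1)*(-3))*(5*4) = (8*(-3))*20 = -24*20 = -480)
(-39 - 226/(-306))/(M + Y) = (-39 - 226/(-306))/(-480 - 420) = (-39 - 226*(-1/306))/(-900) = (-39 + 113/153)*(-1/900) = -5854/153*(-1/900) = 2927/68850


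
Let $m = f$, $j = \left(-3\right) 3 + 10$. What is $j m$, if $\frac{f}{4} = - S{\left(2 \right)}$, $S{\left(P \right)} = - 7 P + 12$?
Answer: $8$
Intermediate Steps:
$S{\left(P \right)} = 12 - 7 P$
$f = 8$ ($f = 4 \left(- (12 - 14)\right) = 4 \left(\left(-1\right) \left(-2\right)\right) = 4 \cdot 2 = 8$)
$j = 1$ ($j = -9 + 10 = 1$)
$m = 8$
$j m = 1 \cdot 8 = 8$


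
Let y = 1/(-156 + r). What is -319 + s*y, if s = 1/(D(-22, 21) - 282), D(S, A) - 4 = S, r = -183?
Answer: -32442299/101700 ≈ -319.00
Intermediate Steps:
D(S, A) = 4 + S
y = -1/339 (y = 1/(-156 - 183) = 1/(-339) = -1/339 ≈ -0.0029499)
s = -1/300 (s = 1/((4 - 22) - 282) = 1/(-18 - 282) = 1/(-300) = -1/300 ≈ -0.0033333)
-319 + s*y = -319 - 1/300*(-1/339) = -319 + 1/101700 = -32442299/101700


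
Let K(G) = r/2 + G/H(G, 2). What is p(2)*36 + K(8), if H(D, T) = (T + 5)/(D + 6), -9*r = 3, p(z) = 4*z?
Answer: 1823/6 ≈ 303.83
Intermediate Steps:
r = -⅓ (r = -⅑*3 = -⅓ ≈ -0.33333)
H(D, T) = (5 + T)/(6 + D)
K(G) = -⅙ + G*(6/7 + G/7) (K(G) = -⅓/2 + G/(((5 + 2)/(6 + G))) = -⅓*½ + G/((7/(6 + G))) = -⅙ + G/((7/(6 + G))) = -⅙ + G*(6/7 + G/7))
p(2)*36 + K(8) = (4*2)*36 + (-⅙ + (⅐)*8*(6 + 8)) = 8*36 + (-⅙ + (⅐)*8*14) = 288 + (-⅙ + 16) = 288 + 95/6 = 1823/6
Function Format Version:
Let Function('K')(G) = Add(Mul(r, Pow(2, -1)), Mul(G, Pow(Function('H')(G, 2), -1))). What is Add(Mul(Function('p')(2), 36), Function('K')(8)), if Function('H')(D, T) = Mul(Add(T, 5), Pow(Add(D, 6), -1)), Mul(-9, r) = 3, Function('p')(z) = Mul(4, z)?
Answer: Rational(1823, 6) ≈ 303.83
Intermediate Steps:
r = Rational(-1, 3) (r = Mul(Rational(-1, 9), 3) = Rational(-1, 3) ≈ -0.33333)
Function('H')(D, T) = Mul(Pow(Add(6, D), -1), Add(5, T)) (Function('H')(D, T) = Mul(Add(5, T), Pow(Add(6, D), -1)) = Mul(Pow(Add(6, D), -1), Add(5, T)))
Function('K')(G) = Add(Rational(-1, 6), Mul(G, Add(Rational(6, 7), Mul(Rational(1, 7), G)))) (Function('K')(G) = Add(Mul(Rational(-1, 3), Pow(2, -1)), Mul(G, Pow(Mul(Pow(Add(6, G), -1), Add(5, 2)), -1))) = Add(Mul(Rational(-1, 3), Rational(1, 2)), Mul(G, Pow(Mul(Pow(Add(6, G), -1), 7), -1))) = Add(Rational(-1, 6), Mul(G, Pow(Mul(7, Pow(Add(6, G), -1)), -1))) = Add(Rational(-1, 6), Mul(G, Add(Rational(6, 7), Mul(Rational(1, 7), G)))))
Add(Mul(Function('p')(2), 36), Function('K')(8)) = Add(Mul(Mul(4, 2), 36), Add(Rational(-1, 6), Mul(Rational(1, 7), 8, Add(6, 8)))) = Add(Mul(8, 36), Add(Rational(-1, 6), Mul(Rational(1, 7), 8, 14))) = Add(288, Add(Rational(-1, 6), 16)) = Add(288, Rational(95, 6)) = Rational(1823, 6)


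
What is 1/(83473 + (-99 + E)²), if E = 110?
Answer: 1/83594 ≈ 1.1963e-5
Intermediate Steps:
1/(83473 + (-99 + E)²) = 1/(83473 + (-99 + 110)²) = 1/(83473 + 11²) = 1/(83473 + 121) = 1/83594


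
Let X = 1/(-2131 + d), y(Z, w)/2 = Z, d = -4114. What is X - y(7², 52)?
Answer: -612011/6245 ≈ -98.000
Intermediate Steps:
y(Z, w) = 2*Z
X = -1/6245 (X = 1/(-2131 - 4114) = 1/(-6245) = -1/6245 ≈ -0.00016013)
X - y(7², 52) = -1/6245 - 2*7² = -1/6245 - 2*49 = -1/6245 - 1*98 = -1/6245 - 98 = -612011/6245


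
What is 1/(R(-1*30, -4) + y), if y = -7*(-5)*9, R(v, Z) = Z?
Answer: 1/311 ≈ 0.0032154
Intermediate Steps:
y = 315 (y = 35*9 = 315)
1/(R(-1*30, -4) + y) = 1/(-4 + 315) = 1/311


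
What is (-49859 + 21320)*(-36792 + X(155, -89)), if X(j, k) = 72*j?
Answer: 731511648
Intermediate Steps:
(-49859 + 21320)*(-36792 + X(155, -89)) = (-49859 + 21320)*(-36792 + 72*155) = -28539*(-36792 + 11160) = -28539*(-25632) = 731511648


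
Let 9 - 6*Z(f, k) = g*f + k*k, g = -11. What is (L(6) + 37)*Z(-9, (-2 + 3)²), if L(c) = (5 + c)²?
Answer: -7189/3 ≈ -2396.3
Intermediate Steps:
Z(f, k) = 3/2 - k²/6 + 11*f/6 (Z(f, k) = 3/2 - (-11*f + k*k)/6 = 3/2 - (-11*f + k²)/6 = 3/2 - (k² - 11*f)/6 = 3/2 + (-k²/6 + 11*f/6) = 3/2 - k²/6 + 11*f/6)
(L(6) + 37)*Z(-9, (-2 + 3)²) = ((5 + 6)² + 37)*(3/2 - (-2 + 3)⁴/6 + (11/6)*(-9)) = (11² + 37)*(3/2 - (1²)²/6 - 33/2) = (121 + 37)*(3/2 - ⅙*1² - 33/2) = 158*(3/2 - ⅙*1 - 33/2) = 158*(3/2 - ⅙ - 33/2) = 158*(-91/6) = -7189/3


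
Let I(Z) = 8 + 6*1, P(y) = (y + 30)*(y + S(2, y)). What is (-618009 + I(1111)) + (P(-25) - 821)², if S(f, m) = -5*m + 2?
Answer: -521274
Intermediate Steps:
S(f, m) = 2 - 5*m
P(y) = (2 - 4*y)*(30 + y) (P(y) = (y + 30)*(y + (2 - 5*y)) = (30 + y)*(2 - 4*y) = (2 - 4*y)*(30 + y))
I(Z) = 14 (I(Z) = 8 + 6 = 14)
(-618009 + I(1111)) + (P(-25) - 821)² = (-618009 + 14) + ((60 - 118*(-25) - 4*(-25)²) - 821)² = -617995 + ((60 + 2950 - 4*625) - 821)² = -617995 + ((60 + 2950 - 2500) - 821)² = -617995 + (510 - 821)² = -617995 + (-311)² = -617995 + 96721 = -521274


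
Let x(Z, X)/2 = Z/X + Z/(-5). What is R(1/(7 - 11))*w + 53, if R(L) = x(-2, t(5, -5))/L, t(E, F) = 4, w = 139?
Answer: 821/5 ≈ 164.20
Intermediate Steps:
x(Z, X) = -2*Z/5 + 2*Z/X (x(Z, X) = 2*(Z/X + Z/(-5)) = 2*(Z/X + Z*(-⅕)) = 2*(Z/X - Z/5) = 2*(-Z/5 + Z/X) = -2*Z/5 + 2*Z/X)
R(L) = -1/(5*L) (R(L) = ((⅖)*(-2)*(5 - 1*4)/4)/L = ((⅖)*(-2)*(¼)*(5 - 4))/L = ((⅖)*(-2)*(¼)*1)/L = -1/(5*L))
R(1/(7 - 11))*w + 53 = -1/(5*(1/(7 - 11)))*139 + 53 = -1/(5*(1/(-4)))*139 + 53 = -1/(5*(-¼))*139 + 53 = -⅕*(-4)*139 + 53 = (⅘)*139 + 53 = 556/5 + 53 = 821/5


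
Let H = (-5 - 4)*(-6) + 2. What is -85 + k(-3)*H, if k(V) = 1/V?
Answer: -311/3 ≈ -103.67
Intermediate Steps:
H = 56 (H = -9*(-6) + 2 = 54 + 2 = 56)
-85 + k(-3)*H = -85 + 56/(-3) = -85 - ⅓*56 = -85 - 56/3 = -311/3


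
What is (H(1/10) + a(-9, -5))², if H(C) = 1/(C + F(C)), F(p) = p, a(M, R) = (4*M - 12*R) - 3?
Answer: 676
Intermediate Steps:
a(M, R) = -3 - 12*R + 4*M (a(M, R) = (-12*R + 4*M) - 3 = -3 - 12*R + 4*M)
H(C) = 1/(2*C) (H(C) = 1/(C + C) = 1/(2*C))
(H(1/10) + a(-9, -5))² = (1/(2*((1/10))) + (-3 - 12*(-5) + 4*(-9)))² = (1/(2*((1*(⅒)))) + (-3 + 60 - 36))² = (1/(2*(⅒)) + 21)² = ((½)*10 + 21)² = (5 + 21)² = 26² = 676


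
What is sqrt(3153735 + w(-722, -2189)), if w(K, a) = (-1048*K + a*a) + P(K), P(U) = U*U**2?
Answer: 2*I*sqrt(91916234) ≈ 19175.0*I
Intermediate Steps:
P(U) = U**3
w(K, a) = K**3 + a**2 - 1048*K (w(K, a) = (-1048*K + a*a) + K**3 = (-1048*K + a**2) + K**3 = (a**2 - 1048*K) + K**3 = K**3 + a**2 - 1048*K)
sqrt(3153735 + w(-722, -2189)) = sqrt(3153735 + ((-722)**3 + (-2189)**2 - 1048*(-722))) = sqrt(3153735 + (-376367048 + 4791721 + 756656)) = sqrt(3153735 - 370818671) = sqrt(-367664936) = 2*I*sqrt(91916234)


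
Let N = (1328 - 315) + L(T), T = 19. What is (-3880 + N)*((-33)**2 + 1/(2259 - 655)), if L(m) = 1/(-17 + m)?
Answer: -10014157881/3208 ≈ -3.1216e+6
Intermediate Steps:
N = 2027/2 (N = (1328 - 315) + 1/(-17 + 19) = 1013 + 1/2 = 2027/2 ≈ 1013.5)
(-3880 + N)*((-33)**2 + 1/(2259 - 655)) = (-3880 + 2027/2)*((-33)**2 + 1/(2259 - 655)) = -5733*(1089 + 1/1604)/2 = -5733/2*1746757/1604 = -10014157881/3208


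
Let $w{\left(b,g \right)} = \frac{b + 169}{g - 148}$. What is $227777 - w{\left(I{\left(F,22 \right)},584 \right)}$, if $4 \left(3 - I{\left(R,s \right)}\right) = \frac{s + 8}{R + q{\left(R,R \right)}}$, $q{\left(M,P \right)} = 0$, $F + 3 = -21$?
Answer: $\frac{1588969595}{6976} \approx 2.2778 \cdot 10^{5}$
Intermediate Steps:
$F = -24$ ($F = -3 - 21 = -24$)
$I{\left(R,s \right)} = 3 - \frac{8 + s}{4 R}$ ($I{\left(R,s \right)} = 3 - \frac{\left(s + 8\right) \frac{1}{R + 0}}{4} = 3 - \frac{\left(8 + s\right) \frac{1}{R}}{4} = 3 - \frac{\frac{1}{R} \left(8 + s\right)}{4} = 3 - \frac{8 + s}{4 R}$)
$w{\left(b,g \right)} = \frac{169 + b}{-148 + g}$
$227777 - w{\left(I{\left(F,22 \right)},584 \right)} = 227777 - \frac{169 + \frac{-8 - 22 + 12 \left(-24\right)}{4 \left(-24\right)}}{-148 + 584} = 227777 - \frac{169 + \frac{1}{4} \left(- \frac{1}{24}\right) \left(-8 - 22 - 288\right)}{436} = 227777 - \frac{169 + \frac{1}{4} \left(- \frac{1}{24}\right) \left(-318\right)}{436} = 227777 - \frac{169 + \frac{53}{16}}{436} = 227777 - \frac{1}{436} \cdot \frac{2757}{16} = 227777 - \frac{2757}{6976} = \frac{1588969595}{6976}$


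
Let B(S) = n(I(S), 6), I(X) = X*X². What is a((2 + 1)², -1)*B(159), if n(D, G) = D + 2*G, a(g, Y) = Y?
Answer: -4019691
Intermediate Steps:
I(X) = X³
B(S) = 12 + S³ (B(S) = S³ + 2*6 = S³ + 12 = 12 + S³)
a((2 + 1)², -1)*B(159) = -(12 + 159³) = -(12 + 4019679) = -1*4019691 = -4019691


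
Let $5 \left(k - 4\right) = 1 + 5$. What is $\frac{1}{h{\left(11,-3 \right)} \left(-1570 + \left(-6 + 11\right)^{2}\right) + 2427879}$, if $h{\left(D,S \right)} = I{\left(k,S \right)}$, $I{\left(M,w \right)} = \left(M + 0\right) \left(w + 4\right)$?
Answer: $\frac{1}{2419845} \approx 4.1325 \cdot 10^{-7}$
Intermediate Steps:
$k = \frac{26}{5}$ ($k = 4 + \frac{1 + 5}{5} = 4 + \frac{1}{5} \cdot 6 = 4 + \frac{6}{5} = \frac{26}{5} \approx 5.2$)
$I{\left(M,w \right)} = M \left(4 + w\right)$
$h{\left(D,S \right)} = \frac{104}{5} + \frac{26 S}{5}$ ($h{\left(D,S \right)} = \frac{26 \left(4 + S\right)}{5} = \frac{104}{5} + \frac{26 S}{5}$)
$\frac{1}{h{\left(11,-3 \right)} \left(-1570 + \left(-6 + 11\right)^{2}\right) + 2427879} = \frac{1}{\left(\frac{104}{5} + \frac{26}{5} \left(-3\right)\right) \left(-1570 + \left(-6 + 11\right)^{2}\right) + 2427879} = \frac{1}{\left(\frac{104}{5} - \frac{78}{5}\right) \left(-1570 + 5^{2}\right) + 2427879} = \frac{1}{\frac{26 \left(-1570 + 25\right)}{5} + 2427879} = \frac{1}{\frac{26}{5} \left(-1545\right) + 2427879} = \frac{1}{-8034 + 2427879} = \frac{1}{2419845}$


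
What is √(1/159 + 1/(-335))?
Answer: 4*√585915/53265 ≈ 0.057482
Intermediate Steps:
√(1/159 + 1/(-335)) = √(1/159 - 1/335) = √(176/53265) = 4*√585915/53265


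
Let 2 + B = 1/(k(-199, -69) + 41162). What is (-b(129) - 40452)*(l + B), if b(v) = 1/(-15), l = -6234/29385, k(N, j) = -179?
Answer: 59869525351819/669047475 ≈ 89485.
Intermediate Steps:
l = -2078/9795 (l = -6234*1/29385 = -2078/9795 ≈ -0.21215)
b(v) = -1/15
B = -81965/40983 (B = -2 + 1/(-179 + 41162) = -2 + 1/40983 = -81965/40983 ≈ -2.0000)
(-b(129) - 40452)*(l + B) = (-1*(-1/15) - 40452)*(-2078/9795 - 81965/40983) = (1/15 - 40452)*(-98667761/44603165) = -606779/15*(-98667761/44603165) = 59869525351819/669047475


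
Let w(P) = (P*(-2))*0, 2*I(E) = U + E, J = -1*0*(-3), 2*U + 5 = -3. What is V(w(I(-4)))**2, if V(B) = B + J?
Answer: 0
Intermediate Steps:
U = -4 (U = -5/2 + (1/2)*(-3) = -5/2 - 3/2 = -4)
J = 0 (J = 0*(-3) = 0)
I(E) = -2 + E/2 (I(E) = (-4 + E)/2 = -2 + E/2)
w(P) = 0 (w(P) = -2*P*0 = 0)
V(B) = B (V(B) = B + 0 = B)
V(w(I(-4)))**2 = 0**2 = 0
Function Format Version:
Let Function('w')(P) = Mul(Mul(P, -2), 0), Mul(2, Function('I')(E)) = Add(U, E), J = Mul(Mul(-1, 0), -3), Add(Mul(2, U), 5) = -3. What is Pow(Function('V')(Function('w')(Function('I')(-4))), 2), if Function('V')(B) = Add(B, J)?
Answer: 0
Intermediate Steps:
U = -4 (U = Add(Rational(-5, 2), Mul(Rational(1, 2), -3)) = Add(Rational(-5, 2), Rational(-3, 2)) = -4)
J = 0 (J = Mul(0, -3) = 0)
Function('I')(E) = Add(-2, Mul(Rational(1, 2), E)) (Function('I')(E) = Mul(Rational(1, 2), Add(-4, E)) = Add(-2, Mul(Rational(1, 2), E)))
Function('w')(P) = 0 (Function('w')(P) = Mul(Mul(-2, P), 0) = 0)
Function('V')(B) = B (Function('V')(B) = Add(B, 0) = B)
Pow(Function('V')(Function('w')(Function('I')(-4))), 2) = Pow(0, 2) = 0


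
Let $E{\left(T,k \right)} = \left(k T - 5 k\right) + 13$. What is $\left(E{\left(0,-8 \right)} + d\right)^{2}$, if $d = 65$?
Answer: $13924$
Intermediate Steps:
$E{\left(T,k \right)} = 13 - 5 k + T k$ ($E{\left(T,k \right)} = \left(T k - 5 k\right) + 13 = \left(- 5 k + T k\right) + 13 = 13 - 5 k + T k$)
$\left(E{\left(0,-8 \right)} + d\right)^{2} = \left(\left(13 - -40 + 0 \left(-8\right)\right) + 65\right)^{2} = \left(\left(13 + 40 + 0\right) + 65\right)^{2} = \left(53 + 65\right)^{2} = 118^{2} = 13924$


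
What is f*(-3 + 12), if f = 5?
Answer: 45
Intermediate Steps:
f*(-3 + 12) = 5*(-3 + 12) = 5*9 = 45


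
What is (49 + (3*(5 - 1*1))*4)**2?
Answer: 9409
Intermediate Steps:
(49 + (3*(5 - 1*1))*4)**2 = (49 + (3*(5 - 1))*4)**2 = (49 + (3*4)*4)**2 = (49 + 12*4)**2 = (49 + 48)**2 = 97**2 = 9409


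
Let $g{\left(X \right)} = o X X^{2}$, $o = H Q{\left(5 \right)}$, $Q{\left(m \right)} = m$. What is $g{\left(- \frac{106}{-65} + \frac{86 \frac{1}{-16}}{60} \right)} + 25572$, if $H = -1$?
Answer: $\frac{1241759514897487}{48594124800} \approx 25554.0$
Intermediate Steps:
$o = -5$ ($o = \left(-1\right) 5 = -5$)
$g{\left(X \right)} = - 5 X^{3}$ ($g{\left(X \right)} = - 5 X X^{2} = - 5 X^{3}$)
$g{\left(- \frac{106}{-65} + \frac{86 \frac{1}{-16}}{60} \right)} + 25572 = - 5 \left(- \frac{106}{-65} + \frac{86 \frac{1}{-16}}{60}\right)^{3} + 25572 = - 5 \left(\left(-106\right) \left(- \frac{1}{65}\right) + 86 \left(- \frac{1}{16}\right) \frac{1}{60}\right)^{3} + 25572 = - 5 \left(\frac{106}{65} - \frac{43}{480}\right)^{3} + 25572 = - 5 \left(\frac{9617}{6240}\right)^{3} + 25572 = \left(-5\right) \frac{889444488113}{242970624000} + 25572 = - \frac{889444488113}{48594124800} + 25572 = \frac{1241759514897487}{48594124800}$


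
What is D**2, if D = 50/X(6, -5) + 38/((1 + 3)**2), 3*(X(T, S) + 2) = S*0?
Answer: 32761/64 ≈ 511.89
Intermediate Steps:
X(T, S) = -2 (X(T, S) = -2 + (S*0)/3 = -2 + (1/3)*0 = -2 + 0 = -2)
D = -181/8 (D = 50/(-2) + 38/((1 + 3)**2) = 50*(-1/2) + 38/(4**2) = -25 + 38/16 = -25 + 38*(1/16) = -25 + 19/8 = -181/8 ≈ -22.625)
D**2 = (-181/8)**2 = 32761/64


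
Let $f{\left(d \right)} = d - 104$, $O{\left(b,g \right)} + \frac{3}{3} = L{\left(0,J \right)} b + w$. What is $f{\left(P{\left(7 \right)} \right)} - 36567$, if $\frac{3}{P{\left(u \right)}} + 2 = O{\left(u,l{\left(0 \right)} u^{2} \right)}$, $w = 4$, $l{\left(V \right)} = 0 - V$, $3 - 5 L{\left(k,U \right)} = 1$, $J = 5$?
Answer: $- \frac{696734}{19} \approx -36670.0$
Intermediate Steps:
$L{\left(k,U \right)} = \frac{2}{5}$ ($L{\left(k,U \right)} = \frac{3}{5} - \frac{1}{5} = \frac{2}{5}$)
$l{\left(V \right)} = - V$
$O{\left(b,g \right)} = 3 + \frac{2 b}{5}$ ($O{\left(b,g \right)} = -1 + \left(\frac{2 b}{5} + 4\right) = -1 + \left(4 + \frac{2 b}{5}\right) = 3 + \frac{2 b}{5}$)
$P{\left(u \right)} = \frac{3}{1 + \frac{2 u}{5}}$ ($P{\left(u \right)} = \frac{3}{-2 + \left(3 + \frac{2 u}{5}\right)} = \frac{3}{1 + \frac{2 u}{5}}$)
$f{\left(d \right)} = -104 + d$ ($f{\left(d \right)} = d - 104 = -104 + d$)
$f{\left(P{\left(7 \right)} \right)} - 36567 = \left(-104 + \frac{15}{5 + 2 \cdot 7}\right) - 36567 = \left(-104 + \frac{15}{5 + 14}\right) - 36567 = \left(-104 + \frac{15}{19}\right) - 36567 = - \frac{1961}{19} - 36567 = - \frac{696734}{19}$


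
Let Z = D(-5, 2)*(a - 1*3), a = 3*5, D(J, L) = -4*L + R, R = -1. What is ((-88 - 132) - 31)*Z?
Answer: 27108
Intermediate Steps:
D(J, L) = -1 - 4*L (D(J, L) = -4*L - 1 = -1 - 4*L)
a = 15
Z = -108 (Z = (-1 - 4*2)*(15 - 1*3) = (-1 - 8)*(15 - 3) = -9*12 = -108)
((-88 - 132) - 31)*Z = ((-88 - 132) - 31)*(-108) = (-220 - 31)*(-108) = -251*(-108) = 27108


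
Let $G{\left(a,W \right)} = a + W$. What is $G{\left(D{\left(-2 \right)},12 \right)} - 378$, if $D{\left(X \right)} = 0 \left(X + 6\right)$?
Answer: $-366$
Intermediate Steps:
$D{\left(X \right)} = 0$ ($D{\left(X \right)} = 0 \left(6 + X\right) = 0$)
$G{\left(a,W \right)} = W + a$
$G{\left(D{\left(-2 \right)},12 \right)} - 378 = \left(12 + 0\right) - 378 = 12 - 378 = -366$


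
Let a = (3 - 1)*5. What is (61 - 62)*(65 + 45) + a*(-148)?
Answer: -1590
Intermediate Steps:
a = 10 (a = 2*5 = 10)
(61 - 62)*(65 + 45) + a*(-148) = (61 - 62)*(65 + 45) + 10*(-148) = -1*110 - 1480 = -110 - 1480 = -1590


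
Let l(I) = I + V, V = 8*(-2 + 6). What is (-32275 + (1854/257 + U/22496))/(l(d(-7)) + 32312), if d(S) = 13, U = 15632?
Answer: -11659455237/11691943094 ≈ -0.99722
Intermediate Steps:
V = 32 (V = 8*4 = 32)
l(I) = 32 + I (l(I) = I + 32 = 32 + I)
(-32275 + (1854/257 + U/22496))/(l(d(-7)) + 32312) = (-32275 + (1854/257 + 15632/22496))/((32 + 13) + 32312) = (-32275 + (1854*(1/257) + 15632*(1/22496)))/(45 + 32312) = (-32275 + (1854/257 + 977/1406))/32357 = (-32275 + 2857813/361342)*(1/32357) = -11659455237/361342*1/32357 = -11659455237/11691943094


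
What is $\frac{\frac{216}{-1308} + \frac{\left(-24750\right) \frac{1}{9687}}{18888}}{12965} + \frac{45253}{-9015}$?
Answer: $- \frac{26002209767920241}{5179973168107812} \approx -5.0198$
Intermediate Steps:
$\frac{\frac{216}{-1308} + \frac{\left(-24750\right) \frac{1}{9687}}{18888}}{12965} + \frac{45253}{-9015} = \left(216 \left(- \frac{1}{1308}\right) + \left(-24750\right) \frac{1}{9687} \cdot \frac{1}{18888}\right) \frac{1}{12965} + 45253 \left(- \frac{1}{9015}\right) = \left(- \frac{18}{109} - \frac{1375}{10164892}\right) \frac{1}{12965} - \frac{45253}{9015} = \left(- \frac{183117931}{1107973228}\right) \frac{1}{12965} - \frac{45253}{9015} = - \frac{183117931}{14364872901020} - \frac{45253}{9015} = - \frac{26002209767920241}{5179973168107812}$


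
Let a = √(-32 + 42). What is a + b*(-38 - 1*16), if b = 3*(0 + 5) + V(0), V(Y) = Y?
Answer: -810 + √10 ≈ -806.84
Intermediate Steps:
a = √10 ≈ 3.1623
b = 15 (b = 3*(0 + 5) + 0 = 3*5 + 0 = 15 + 0 = 15)
a + b*(-38 - 1*16) = √10 + 15*(-38 - 1*16) = √10 + 15*(-38 - 16) = √10 + 15*(-54) = √10 - 810 = -810 + √10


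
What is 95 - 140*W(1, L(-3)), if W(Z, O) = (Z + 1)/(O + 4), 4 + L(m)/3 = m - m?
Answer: 130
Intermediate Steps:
L(m) = -12 (L(m) = -12 + 3*(m - m) = -12 + 3*0 = -12 + 0 = -12)
W(Z, O) = (1 + Z)/(4 + O)
95 - 140*W(1, L(-3)) = 95 - 140*(1 + 1)/(4 - 12) = 95 - 140*2/(-8) = 95 - (-35)*2/2 = 95 - 140*(-¼) = 95 + 35 = 130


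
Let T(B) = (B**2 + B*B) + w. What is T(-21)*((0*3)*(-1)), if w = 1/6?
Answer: 0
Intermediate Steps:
w = 1/6 ≈ 0.16667
T(B) = 1/6 + 2*B**2 (T(B) = (B**2 + B*B) + 1/6 = (B**2 + B**2) + 1/6 = 2*B**2 + 1/6 = 1/6 + 2*B**2)
T(-21)*((0*3)*(-1)) = (1/6 + 2*(-21)**2)*((0*3)*(-1)) = (1/6 + 2*441)*(0*(-1)) = (1/6 + 882)*0 = (5293/6)*0 = 0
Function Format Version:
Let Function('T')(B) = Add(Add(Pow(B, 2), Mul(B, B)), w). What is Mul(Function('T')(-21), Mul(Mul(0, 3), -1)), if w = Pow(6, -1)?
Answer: 0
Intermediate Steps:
w = Rational(1, 6) ≈ 0.16667
Function('T')(B) = Add(Rational(1, 6), Mul(2, Pow(B, 2))) (Function('T')(B) = Add(Add(Pow(B, 2), Mul(B, B)), Rational(1, 6)) = Add(Add(Pow(B, 2), Pow(B, 2)), Rational(1, 6)) = Add(Mul(2, Pow(B, 2)), Rational(1, 6)) = Add(Rational(1, 6), Mul(2, Pow(B, 2))))
Mul(Function('T')(-21), Mul(Mul(0, 3), -1)) = Mul(Add(Rational(1, 6), Mul(2, Pow(-21, 2))), Mul(Mul(0, 3), -1)) = Mul(Add(Rational(1, 6), Mul(2, 441)), Mul(0, -1)) = Mul(Add(Rational(1, 6), 882), 0) = Mul(Rational(5293, 6), 0) = 0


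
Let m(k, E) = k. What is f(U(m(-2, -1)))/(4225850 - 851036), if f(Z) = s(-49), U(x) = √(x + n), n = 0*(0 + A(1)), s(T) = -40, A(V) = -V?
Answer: -20/1687407 ≈ -1.1853e-5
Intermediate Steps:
n = 0 (n = 0*(0 - 1*1) = 0*(0 - 1) = 0*(-1) = 0)
U(x) = √x (U(x) = √(x + 0) = √x)
f(Z) = -40
f(U(m(-2, -1)))/(4225850 - 851036) = -40/(4225850 - 851036) = -40/3374814 = -40*1/3374814 = -20/1687407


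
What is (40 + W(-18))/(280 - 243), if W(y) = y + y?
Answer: 4/37 ≈ 0.10811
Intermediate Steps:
W(y) = 2*y
(40 + W(-18))/(280 - 243) = (40 + 2*(-18))/(280 - 243) = (40 - 36)/37 = 4*(1/37) = 4/37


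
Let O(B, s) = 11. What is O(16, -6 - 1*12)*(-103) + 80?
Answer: -1053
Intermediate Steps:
O(16, -6 - 1*12)*(-103) + 80 = 11*(-103) + 80 = -1133 + 80 = -1053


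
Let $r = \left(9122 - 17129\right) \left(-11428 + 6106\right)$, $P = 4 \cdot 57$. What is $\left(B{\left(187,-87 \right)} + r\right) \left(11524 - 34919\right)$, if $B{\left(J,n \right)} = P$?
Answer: $-996942411390$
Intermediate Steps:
$P = 228$
$B{\left(J,n \right)} = 228$
$r = 42613254$ ($r = \left(-8007\right) \left(-5322\right) = 42613254$)
$\left(B{\left(187,-87 \right)} + r\right) \left(11524 - 34919\right) = \left(228 + 42613254\right) \left(11524 - 34919\right) = 42613482 \left(-23395\right) = -996942411390$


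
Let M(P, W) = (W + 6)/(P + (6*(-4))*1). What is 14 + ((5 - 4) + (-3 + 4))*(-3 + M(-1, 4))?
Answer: 36/5 ≈ 7.2000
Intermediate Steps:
M(P, W) = (6 + W)/(-24 + P) (M(P, W) = (6 + W)/(P - 24*1) = (6 + W)/(P - 24) = (6 + W)/(-24 + P))
14 + ((5 - 4) + (-3 + 4))*(-3 + M(-1, 4)) = 14 + ((5 - 4) + (-3 + 4))*(-3 + (6 + 4)/(-24 - 1)) = 14 + (1 + 1)*(-3 + 10/(-25)) = 14 + 2*(-3 - 1/25*10) = 14 + 2*(-3 - 2/5) = 14 + 2*(-17/5) = 14 - 34/5 = 36/5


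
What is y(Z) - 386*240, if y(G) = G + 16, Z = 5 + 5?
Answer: -92614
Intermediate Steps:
Z = 10
y(G) = 16 + G
y(Z) - 386*240 = (16 + 10) - 386*240 = 26 - 92640 = -92614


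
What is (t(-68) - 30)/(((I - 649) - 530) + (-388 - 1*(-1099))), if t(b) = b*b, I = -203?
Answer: -4594/671 ≈ -6.8465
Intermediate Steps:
t(b) = b²
(t(-68) - 30)/(((I - 649) - 530) + (-388 - 1*(-1099))) = ((-68)² - 30)/(((-203 - 649) - 530) + (-388 - 1*(-1099))) = (4624 - 30)/((-852 - 530) + (-388 + 1099)) = 4594/(-1382 + 711) = 4594/(-671) = 4594*(-1/671) = -4594/671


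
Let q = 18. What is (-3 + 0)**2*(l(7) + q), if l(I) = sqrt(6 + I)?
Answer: 162 + 9*sqrt(13) ≈ 194.45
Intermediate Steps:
(-3 + 0)**2*(l(7) + q) = (-3 + 0)**2*(sqrt(6 + 7) + 18) = (-3)**2*(sqrt(13) + 18) = 9*(18 + sqrt(13)) = 162 + 9*sqrt(13)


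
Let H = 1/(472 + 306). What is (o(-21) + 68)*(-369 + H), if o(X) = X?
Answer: -13492807/778 ≈ -17343.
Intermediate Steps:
H = 1/778 ≈ 0.0012853
(o(-21) + 68)*(-369 + H) = (-21 + 68)*(-369 + 1/778) = 47*(-287081/778) = -13492807/778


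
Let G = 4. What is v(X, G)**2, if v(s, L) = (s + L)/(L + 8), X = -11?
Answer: 49/144 ≈ 0.34028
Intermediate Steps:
v(s, L) = (L + s)/(8 + L)
v(X, G)**2 = ((4 - 11)/(8 + 4))**2 = (-7/12)**2 = 49/144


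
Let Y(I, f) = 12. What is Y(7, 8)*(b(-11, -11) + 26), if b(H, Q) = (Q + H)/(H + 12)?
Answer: 48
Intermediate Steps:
b(H, Q) = (H + Q)/(12 + H)
Y(7, 8)*(b(-11, -11) + 26) = 12*((-11 - 11)/(12 - 11) + 26) = 12*(-22/1 + 26) = 12*(1*(-22) + 26) = 12*(-22 + 26) = 12*4 = 48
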